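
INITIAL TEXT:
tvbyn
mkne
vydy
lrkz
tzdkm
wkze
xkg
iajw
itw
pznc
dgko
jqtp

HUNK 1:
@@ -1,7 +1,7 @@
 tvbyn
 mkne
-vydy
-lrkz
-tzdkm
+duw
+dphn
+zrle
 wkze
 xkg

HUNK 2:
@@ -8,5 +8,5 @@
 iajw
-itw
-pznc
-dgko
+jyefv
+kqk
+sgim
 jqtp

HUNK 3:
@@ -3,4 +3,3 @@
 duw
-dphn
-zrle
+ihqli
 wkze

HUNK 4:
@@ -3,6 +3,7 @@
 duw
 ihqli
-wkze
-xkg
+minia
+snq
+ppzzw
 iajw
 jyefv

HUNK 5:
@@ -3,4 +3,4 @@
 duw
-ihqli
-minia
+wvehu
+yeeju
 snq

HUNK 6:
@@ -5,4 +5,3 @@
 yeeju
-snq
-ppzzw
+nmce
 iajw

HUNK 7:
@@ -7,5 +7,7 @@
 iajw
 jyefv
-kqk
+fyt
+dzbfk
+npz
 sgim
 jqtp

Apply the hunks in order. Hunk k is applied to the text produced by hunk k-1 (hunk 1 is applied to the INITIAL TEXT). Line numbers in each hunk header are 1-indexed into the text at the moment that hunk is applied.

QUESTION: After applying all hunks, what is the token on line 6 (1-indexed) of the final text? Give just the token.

Hunk 1: at line 1 remove [vydy,lrkz,tzdkm] add [duw,dphn,zrle] -> 12 lines: tvbyn mkne duw dphn zrle wkze xkg iajw itw pznc dgko jqtp
Hunk 2: at line 8 remove [itw,pznc,dgko] add [jyefv,kqk,sgim] -> 12 lines: tvbyn mkne duw dphn zrle wkze xkg iajw jyefv kqk sgim jqtp
Hunk 3: at line 3 remove [dphn,zrle] add [ihqli] -> 11 lines: tvbyn mkne duw ihqli wkze xkg iajw jyefv kqk sgim jqtp
Hunk 4: at line 3 remove [wkze,xkg] add [minia,snq,ppzzw] -> 12 lines: tvbyn mkne duw ihqli minia snq ppzzw iajw jyefv kqk sgim jqtp
Hunk 5: at line 3 remove [ihqli,minia] add [wvehu,yeeju] -> 12 lines: tvbyn mkne duw wvehu yeeju snq ppzzw iajw jyefv kqk sgim jqtp
Hunk 6: at line 5 remove [snq,ppzzw] add [nmce] -> 11 lines: tvbyn mkne duw wvehu yeeju nmce iajw jyefv kqk sgim jqtp
Hunk 7: at line 7 remove [kqk] add [fyt,dzbfk,npz] -> 13 lines: tvbyn mkne duw wvehu yeeju nmce iajw jyefv fyt dzbfk npz sgim jqtp
Final line 6: nmce

Answer: nmce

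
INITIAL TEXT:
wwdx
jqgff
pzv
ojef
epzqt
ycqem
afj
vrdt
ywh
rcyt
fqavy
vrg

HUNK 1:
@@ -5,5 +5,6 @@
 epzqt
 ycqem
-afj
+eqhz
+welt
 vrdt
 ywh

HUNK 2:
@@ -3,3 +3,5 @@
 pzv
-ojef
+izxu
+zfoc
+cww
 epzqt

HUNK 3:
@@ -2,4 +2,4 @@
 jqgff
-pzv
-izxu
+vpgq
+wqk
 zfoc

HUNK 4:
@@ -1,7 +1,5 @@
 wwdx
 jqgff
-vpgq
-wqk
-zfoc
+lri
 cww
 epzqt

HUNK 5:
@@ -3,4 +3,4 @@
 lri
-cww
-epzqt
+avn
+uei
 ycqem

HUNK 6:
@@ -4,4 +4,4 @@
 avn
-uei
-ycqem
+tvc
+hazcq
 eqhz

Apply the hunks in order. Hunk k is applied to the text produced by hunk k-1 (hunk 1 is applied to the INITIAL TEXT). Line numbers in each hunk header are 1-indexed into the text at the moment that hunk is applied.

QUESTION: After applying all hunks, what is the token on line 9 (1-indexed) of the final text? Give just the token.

Hunk 1: at line 5 remove [afj] add [eqhz,welt] -> 13 lines: wwdx jqgff pzv ojef epzqt ycqem eqhz welt vrdt ywh rcyt fqavy vrg
Hunk 2: at line 3 remove [ojef] add [izxu,zfoc,cww] -> 15 lines: wwdx jqgff pzv izxu zfoc cww epzqt ycqem eqhz welt vrdt ywh rcyt fqavy vrg
Hunk 3: at line 2 remove [pzv,izxu] add [vpgq,wqk] -> 15 lines: wwdx jqgff vpgq wqk zfoc cww epzqt ycqem eqhz welt vrdt ywh rcyt fqavy vrg
Hunk 4: at line 1 remove [vpgq,wqk,zfoc] add [lri] -> 13 lines: wwdx jqgff lri cww epzqt ycqem eqhz welt vrdt ywh rcyt fqavy vrg
Hunk 5: at line 3 remove [cww,epzqt] add [avn,uei] -> 13 lines: wwdx jqgff lri avn uei ycqem eqhz welt vrdt ywh rcyt fqavy vrg
Hunk 6: at line 4 remove [uei,ycqem] add [tvc,hazcq] -> 13 lines: wwdx jqgff lri avn tvc hazcq eqhz welt vrdt ywh rcyt fqavy vrg
Final line 9: vrdt

Answer: vrdt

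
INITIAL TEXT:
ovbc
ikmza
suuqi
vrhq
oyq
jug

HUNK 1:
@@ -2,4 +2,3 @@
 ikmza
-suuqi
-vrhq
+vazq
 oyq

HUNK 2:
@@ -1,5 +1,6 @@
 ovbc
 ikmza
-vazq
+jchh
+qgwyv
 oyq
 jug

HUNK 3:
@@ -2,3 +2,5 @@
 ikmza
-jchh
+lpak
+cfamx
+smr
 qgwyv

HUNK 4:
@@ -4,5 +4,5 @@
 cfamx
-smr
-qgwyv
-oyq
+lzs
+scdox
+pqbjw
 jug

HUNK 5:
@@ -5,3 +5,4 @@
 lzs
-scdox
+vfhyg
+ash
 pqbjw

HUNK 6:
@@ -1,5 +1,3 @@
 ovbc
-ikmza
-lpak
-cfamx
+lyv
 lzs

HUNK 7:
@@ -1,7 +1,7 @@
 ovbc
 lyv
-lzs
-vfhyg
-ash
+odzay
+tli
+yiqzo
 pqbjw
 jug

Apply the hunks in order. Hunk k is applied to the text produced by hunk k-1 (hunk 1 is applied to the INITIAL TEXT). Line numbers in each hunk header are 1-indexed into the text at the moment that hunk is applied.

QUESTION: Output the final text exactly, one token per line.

Hunk 1: at line 2 remove [suuqi,vrhq] add [vazq] -> 5 lines: ovbc ikmza vazq oyq jug
Hunk 2: at line 1 remove [vazq] add [jchh,qgwyv] -> 6 lines: ovbc ikmza jchh qgwyv oyq jug
Hunk 3: at line 2 remove [jchh] add [lpak,cfamx,smr] -> 8 lines: ovbc ikmza lpak cfamx smr qgwyv oyq jug
Hunk 4: at line 4 remove [smr,qgwyv,oyq] add [lzs,scdox,pqbjw] -> 8 lines: ovbc ikmza lpak cfamx lzs scdox pqbjw jug
Hunk 5: at line 5 remove [scdox] add [vfhyg,ash] -> 9 lines: ovbc ikmza lpak cfamx lzs vfhyg ash pqbjw jug
Hunk 6: at line 1 remove [ikmza,lpak,cfamx] add [lyv] -> 7 lines: ovbc lyv lzs vfhyg ash pqbjw jug
Hunk 7: at line 1 remove [lzs,vfhyg,ash] add [odzay,tli,yiqzo] -> 7 lines: ovbc lyv odzay tli yiqzo pqbjw jug

Answer: ovbc
lyv
odzay
tli
yiqzo
pqbjw
jug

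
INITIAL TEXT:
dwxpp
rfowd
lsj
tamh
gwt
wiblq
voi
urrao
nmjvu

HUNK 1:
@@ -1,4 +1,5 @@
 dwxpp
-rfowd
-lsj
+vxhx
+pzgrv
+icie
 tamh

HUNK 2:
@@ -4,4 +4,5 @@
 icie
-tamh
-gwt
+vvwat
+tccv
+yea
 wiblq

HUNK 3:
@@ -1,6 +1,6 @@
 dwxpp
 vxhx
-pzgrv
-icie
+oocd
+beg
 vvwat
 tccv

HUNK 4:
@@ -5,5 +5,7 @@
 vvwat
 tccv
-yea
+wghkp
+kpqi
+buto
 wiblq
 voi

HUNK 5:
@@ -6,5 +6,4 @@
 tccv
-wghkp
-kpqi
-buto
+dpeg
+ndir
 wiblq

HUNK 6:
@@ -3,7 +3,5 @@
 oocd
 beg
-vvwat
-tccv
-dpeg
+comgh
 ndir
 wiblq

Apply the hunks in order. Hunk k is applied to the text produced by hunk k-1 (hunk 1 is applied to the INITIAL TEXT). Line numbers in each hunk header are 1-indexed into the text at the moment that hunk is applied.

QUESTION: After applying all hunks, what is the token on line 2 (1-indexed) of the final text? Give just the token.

Hunk 1: at line 1 remove [rfowd,lsj] add [vxhx,pzgrv,icie] -> 10 lines: dwxpp vxhx pzgrv icie tamh gwt wiblq voi urrao nmjvu
Hunk 2: at line 4 remove [tamh,gwt] add [vvwat,tccv,yea] -> 11 lines: dwxpp vxhx pzgrv icie vvwat tccv yea wiblq voi urrao nmjvu
Hunk 3: at line 1 remove [pzgrv,icie] add [oocd,beg] -> 11 lines: dwxpp vxhx oocd beg vvwat tccv yea wiblq voi urrao nmjvu
Hunk 4: at line 5 remove [yea] add [wghkp,kpqi,buto] -> 13 lines: dwxpp vxhx oocd beg vvwat tccv wghkp kpqi buto wiblq voi urrao nmjvu
Hunk 5: at line 6 remove [wghkp,kpqi,buto] add [dpeg,ndir] -> 12 lines: dwxpp vxhx oocd beg vvwat tccv dpeg ndir wiblq voi urrao nmjvu
Hunk 6: at line 3 remove [vvwat,tccv,dpeg] add [comgh] -> 10 lines: dwxpp vxhx oocd beg comgh ndir wiblq voi urrao nmjvu
Final line 2: vxhx

Answer: vxhx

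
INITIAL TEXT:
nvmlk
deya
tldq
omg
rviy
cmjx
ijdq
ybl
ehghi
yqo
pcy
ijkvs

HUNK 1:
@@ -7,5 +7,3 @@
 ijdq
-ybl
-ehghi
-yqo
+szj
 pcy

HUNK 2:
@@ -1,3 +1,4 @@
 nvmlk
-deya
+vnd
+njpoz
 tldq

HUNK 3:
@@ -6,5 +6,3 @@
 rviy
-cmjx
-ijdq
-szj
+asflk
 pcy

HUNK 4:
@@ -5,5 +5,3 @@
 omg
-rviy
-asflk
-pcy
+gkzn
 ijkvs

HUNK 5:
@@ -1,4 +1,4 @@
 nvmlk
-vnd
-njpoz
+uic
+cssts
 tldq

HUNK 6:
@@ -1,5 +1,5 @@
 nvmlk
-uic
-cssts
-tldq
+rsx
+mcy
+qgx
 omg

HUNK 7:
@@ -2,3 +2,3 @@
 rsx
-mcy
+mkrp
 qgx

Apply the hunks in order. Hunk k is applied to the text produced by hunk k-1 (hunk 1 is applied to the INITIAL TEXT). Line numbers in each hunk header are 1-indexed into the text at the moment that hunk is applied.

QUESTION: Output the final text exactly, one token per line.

Hunk 1: at line 7 remove [ybl,ehghi,yqo] add [szj] -> 10 lines: nvmlk deya tldq omg rviy cmjx ijdq szj pcy ijkvs
Hunk 2: at line 1 remove [deya] add [vnd,njpoz] -> 11 lines: nvmlk vnd njpoz tldq omg rviy cmjx ijdq szj pcy ijkvs
Hunk 3: at line 6 remove [cmjx,ijdq,szj] add [asflk] -> 9 lines: nvmlk vnd njpoz tldq omg rviy asflk pcy ijkvs
Hunk 4: at line 5 remove [rviy,asflk,pcy] add [gkzn] -> 7 lines: nvmlk vnd njpoz tldq omg gkzn ijkvs
Hunk 5: at line 1 remove [vnd,njpoz] add [uic,cssts] -> 7 lines: nvmlk uic cssts tldq omg gkzn ijkvs
Hunk 6: at line 1 remove [uic,cssts,tldq] add [rsx,mcy,qgx] -> 7 lines: nvmlk rsx mcy qgx omg gkzn ijkvs
Hunk 7: at line 2 remove [mcy] add [mkrp] -> 7 lines: nvmlk rsx mkrp qgx omg gkzn ijkvs

Answer: nvmlk
rsx
mkrp
qgx
omg
gkzn
ijkvs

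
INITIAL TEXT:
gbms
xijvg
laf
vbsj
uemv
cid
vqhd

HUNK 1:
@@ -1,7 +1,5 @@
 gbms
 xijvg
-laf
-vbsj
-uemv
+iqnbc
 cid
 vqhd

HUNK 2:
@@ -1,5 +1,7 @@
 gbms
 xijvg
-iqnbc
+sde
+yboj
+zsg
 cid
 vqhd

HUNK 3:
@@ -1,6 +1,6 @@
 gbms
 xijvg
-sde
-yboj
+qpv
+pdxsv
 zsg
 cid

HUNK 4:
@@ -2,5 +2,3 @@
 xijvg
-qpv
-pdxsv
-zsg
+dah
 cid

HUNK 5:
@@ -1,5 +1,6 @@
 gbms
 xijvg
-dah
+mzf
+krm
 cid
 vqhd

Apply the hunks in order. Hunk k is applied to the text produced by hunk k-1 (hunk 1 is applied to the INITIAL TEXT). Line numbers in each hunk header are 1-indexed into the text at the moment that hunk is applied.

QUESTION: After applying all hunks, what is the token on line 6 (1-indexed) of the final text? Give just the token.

Hunk 1: at line 1 remove [laf,vbsj,uemv] add [iqnbc] -> 5 lines: gbms xijvg iqnbc cid vqhd
Hunk 2: at line 1 remove [iqnbc] add [sde,yboj,zsg] -> 7 lines: gbms xijvg sde yboj zsg cid vqhd
Hunk 3: at line 1 remove [sde,yboj] add [qpv,pdxsv] -> 7 lines: gbms xijvg qpv pdxsv zsg cid vqhd
Hunk 4: at line 2 remove [qpv,pdxsv,zsg] add [dah] -> 5 lines: gbms xijvg dah cid vqhd
Hunk 5: at line 1 remove [dah] add [mzf,krm] -> 6 lines: gbms xijvg mzf krm cid vqhd
Final line 6: vqhd

Answer: vqhd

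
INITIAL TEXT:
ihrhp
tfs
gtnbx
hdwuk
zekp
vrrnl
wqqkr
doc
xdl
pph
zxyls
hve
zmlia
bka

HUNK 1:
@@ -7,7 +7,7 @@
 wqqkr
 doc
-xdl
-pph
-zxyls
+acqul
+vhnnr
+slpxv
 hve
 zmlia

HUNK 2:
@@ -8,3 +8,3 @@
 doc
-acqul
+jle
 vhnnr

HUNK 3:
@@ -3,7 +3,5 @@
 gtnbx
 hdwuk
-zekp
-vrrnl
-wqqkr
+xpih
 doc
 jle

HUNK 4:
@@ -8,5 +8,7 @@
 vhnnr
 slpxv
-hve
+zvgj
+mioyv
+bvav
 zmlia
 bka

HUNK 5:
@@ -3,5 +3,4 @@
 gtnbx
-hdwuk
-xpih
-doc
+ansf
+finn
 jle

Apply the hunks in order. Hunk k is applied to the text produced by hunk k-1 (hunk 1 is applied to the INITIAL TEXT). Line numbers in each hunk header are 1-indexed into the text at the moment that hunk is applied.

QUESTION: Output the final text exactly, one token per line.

Hunk 1: at line 7 remove [xdl,pph,zxyls] add [acqul,vhnnr,slpxv] -> 14 lines: ihrhp tfs gtnbx hdwuk zekp vrrnl wqqkr doc acqul vhnnr slpxv hve zmlia bka
Hunk 2: at line 8 remove [acqul] add [jle] -> 14 lines: ihrhp tfs gtnbx hdwuk zekp vrrnl wqqkr doc jle vhnnr slpxv hve zmlia bka
Hunk 3: at line 3 remove [zekp,vrrnl,wqqkr] add [xpih] -> 12 lines: ihrhp tfs gtnbx hdwuk xpih doc jle vhnnr slpxv hve zmlia bka
Hunk 4: at line 8 remove [hve] add [zvgj,mioyv,bvav] -> 14 lines: ihrhp tfs gtnbx hdwuk xpih doc jle vhnnr slpxv zvgj mioyv bvav zmlia bka
Hunk 5: at line 3 remove [hdwuk,xpih,doc] add [ansf,finn] -> 13 lines: ihrhp tfs gtnbx ansf finn jle vhnnr slpxv zvgj mioyv bvav zmlia bka

Answer: ihrhp
tfs
gtnbx
ansf
finn
jle
vhnnr
slpxv
zvgj
mioyv
bvav
zmlia
bka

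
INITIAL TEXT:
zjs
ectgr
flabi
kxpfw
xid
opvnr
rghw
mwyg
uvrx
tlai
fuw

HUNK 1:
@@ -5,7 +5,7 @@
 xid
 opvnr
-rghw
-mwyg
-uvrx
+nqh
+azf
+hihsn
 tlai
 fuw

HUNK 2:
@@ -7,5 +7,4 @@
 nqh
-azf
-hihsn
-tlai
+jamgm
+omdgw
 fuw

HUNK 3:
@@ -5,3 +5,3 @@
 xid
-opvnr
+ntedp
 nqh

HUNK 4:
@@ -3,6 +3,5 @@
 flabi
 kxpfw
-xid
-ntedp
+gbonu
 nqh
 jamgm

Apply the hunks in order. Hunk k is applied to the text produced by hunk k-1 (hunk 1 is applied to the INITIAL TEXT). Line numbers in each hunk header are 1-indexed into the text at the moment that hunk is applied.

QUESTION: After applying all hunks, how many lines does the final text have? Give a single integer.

Hunk 1: at line 5 remove [rghw,mwyg,uvrx] add [nqh,azf,hihsn] -> 11 lines: zjs ectgr flabi kxpfw xid opvnr nqh azf hihsn tlai fuw
Hunk 2: at line 7 remove [azf,hihsn,tlai] add [jamgm,omdgw] -> 10 lines: zjs ectgr flabi kxpfw xid opvnr nqh jamgm omdgw fuw
Hunk 3: at line 5 remove [opvnr] add [ntedp] -> 10 lines: zjs ectgr flabi kxpfw xid ntedp nqh jamgm omdgw fuw
Hunk 4: at line 3 remove [xid,ntedp] add [gbonu] -> 9 lines: zjs ectgr flabi kxpfw gbonu nqh jamgm omdgw fuw
Final line count: 9

Answer: 9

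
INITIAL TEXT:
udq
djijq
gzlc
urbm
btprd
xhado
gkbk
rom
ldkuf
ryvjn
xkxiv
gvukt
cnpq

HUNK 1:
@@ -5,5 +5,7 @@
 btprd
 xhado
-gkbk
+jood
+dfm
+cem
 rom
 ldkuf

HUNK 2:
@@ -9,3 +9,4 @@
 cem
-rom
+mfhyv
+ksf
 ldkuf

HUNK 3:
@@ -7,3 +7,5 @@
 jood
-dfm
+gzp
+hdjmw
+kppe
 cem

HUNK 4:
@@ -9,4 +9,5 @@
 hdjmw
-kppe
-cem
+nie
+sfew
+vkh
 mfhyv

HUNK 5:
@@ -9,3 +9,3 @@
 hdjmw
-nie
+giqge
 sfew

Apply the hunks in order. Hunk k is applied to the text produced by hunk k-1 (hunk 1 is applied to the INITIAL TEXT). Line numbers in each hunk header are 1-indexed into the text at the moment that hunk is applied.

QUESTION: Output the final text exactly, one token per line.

Hunk 1: at line 5 remove [gkbk] add [jood,dfm,cem] -> 15 lines: udq djijq gzlc urbm btprd xhado jood dfm cem rom ldkuf ryvjn xkxiv gvukt cnpq
Hunk 2: at line 9 remove [rom] add [mfhyv,ksf] -> 16 lines: udq djijq gzlc urbm btprd xhado jood dfm cem mfhyv ksf ldkuf ryvjn xkxiv gvukt cnpq
Hunk 3: at line 7 remove [dfm] add [gzp,hdjmw,kppe] -> 18 lines: udq djijq gzlc urbm btprd xhado jood gzp hdjmw kppe cem mfhyv ksf ldkuf ryvjn xkxiv gvukt cnpq
Hunk 4: at line 9 remove [kppe,cem] add [nie,sfew,vkh] -> 19 lines: udq djijq gzlc urbm btprd xhado jood gzp hdjmw nie sfew vkh mfhyv ksf ldkuf ryvjn xkxiv gvukt cnpq
Hunk 5: at line 9 remove [nie] add [giqge] -> 19 lines: udq djijq gzlc urbm btprd xhado jood gzp hdjmw giqge sfew vkh mfhyv ksf ldkuf ryvjn xkxiv gvukt cnpq

Answer: udq
djijq
gzlc
urbm
btprd
xhado
jood
gzp
hdjmw
giqge
sfew
vkh
mfhyv
ksf
ldkuf
ryvjn
xkxiv
gvukt
cnpq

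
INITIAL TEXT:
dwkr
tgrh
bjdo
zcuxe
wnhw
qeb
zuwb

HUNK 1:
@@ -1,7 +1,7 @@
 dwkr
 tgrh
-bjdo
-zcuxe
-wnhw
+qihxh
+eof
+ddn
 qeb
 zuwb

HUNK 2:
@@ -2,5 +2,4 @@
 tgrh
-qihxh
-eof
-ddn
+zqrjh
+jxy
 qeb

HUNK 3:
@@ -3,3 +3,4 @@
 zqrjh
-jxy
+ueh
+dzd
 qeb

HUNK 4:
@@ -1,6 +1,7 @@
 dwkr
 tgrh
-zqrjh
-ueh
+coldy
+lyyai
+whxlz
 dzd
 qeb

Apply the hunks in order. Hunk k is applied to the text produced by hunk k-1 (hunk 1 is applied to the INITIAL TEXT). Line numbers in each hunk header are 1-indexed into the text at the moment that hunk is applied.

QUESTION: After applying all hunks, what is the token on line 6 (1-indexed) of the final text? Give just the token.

Answer: dzd

Derivation:
Hunk 1: at line 1 remove [bjdo,zcuxe,wnhw] add [qihxh,eof,ddn] -> 7 lines: dwkr tgrh qihxh eof ddn qeb zuwb
Hunk 2: at line 2 remove [qihxh,eof,ddn] add [zqrjh,jxy] -> 6 lines: dwkr tgrh zqrjh jxy qeb zuwb
Hunk 3: at line 3 remove [jxy] add [ueh,dzd] -> 7 lines: dwkr tgrh zqrjh ueh dzd qeb zuwb
Hunk 4: at line 1 remove [zqrjh,ueh] add [coldy,lyyai,whxlz] -> 8 lines: dwkr tgrh coldy lyyai whxlz dzd qeb zuwb
Final line 6: dzd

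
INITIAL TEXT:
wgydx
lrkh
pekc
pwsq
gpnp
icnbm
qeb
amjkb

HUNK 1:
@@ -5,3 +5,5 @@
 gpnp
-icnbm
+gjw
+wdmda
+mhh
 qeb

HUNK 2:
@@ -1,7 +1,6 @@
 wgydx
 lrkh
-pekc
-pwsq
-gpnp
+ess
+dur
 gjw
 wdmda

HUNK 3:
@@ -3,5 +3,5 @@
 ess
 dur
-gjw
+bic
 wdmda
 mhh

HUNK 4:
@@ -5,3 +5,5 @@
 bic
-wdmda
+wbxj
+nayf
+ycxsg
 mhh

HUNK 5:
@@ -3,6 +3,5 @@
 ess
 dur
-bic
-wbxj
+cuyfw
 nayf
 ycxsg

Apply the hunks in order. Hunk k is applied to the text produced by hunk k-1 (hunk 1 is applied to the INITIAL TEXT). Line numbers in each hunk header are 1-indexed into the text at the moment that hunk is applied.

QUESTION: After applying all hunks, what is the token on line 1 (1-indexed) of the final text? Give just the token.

Hunk 1: at line 5 remove [icnbm] add [gjw,wdmda,mhh] -> 10 lines: wgydx lrkh pekc pwsq gpnp gjw wdmda mhh qeb amjkb
Hunk 2: at line 1 remove [pekc,pwsq,gpnp] add [ess,dur] -> 9 lines: wgydx lrkh ess dur gjw wdmda mhh qeb amjkb
Hunk 3: at line 3 remove [gjw] add [bic] -> 9 lines: wgydx lrkh ess dur bic wdmda mhh qeb amjkb
Hunk 4: at line 5 remove [wdmda] add [wbxj,nayf,ycxsg] -> 11 lines: wgydx lrkh ess dur bic wbxj nayf ycxsg mhh qeb amjkb
Hunk 5: at line 3 remove [bic,wbxj] add [cuyfw] -> 10 lines: wgydx lrkh ess dur cuyfw nayf ycxsg mhh qeb amjkb
Final line 1: wgydx

Answer: wgydx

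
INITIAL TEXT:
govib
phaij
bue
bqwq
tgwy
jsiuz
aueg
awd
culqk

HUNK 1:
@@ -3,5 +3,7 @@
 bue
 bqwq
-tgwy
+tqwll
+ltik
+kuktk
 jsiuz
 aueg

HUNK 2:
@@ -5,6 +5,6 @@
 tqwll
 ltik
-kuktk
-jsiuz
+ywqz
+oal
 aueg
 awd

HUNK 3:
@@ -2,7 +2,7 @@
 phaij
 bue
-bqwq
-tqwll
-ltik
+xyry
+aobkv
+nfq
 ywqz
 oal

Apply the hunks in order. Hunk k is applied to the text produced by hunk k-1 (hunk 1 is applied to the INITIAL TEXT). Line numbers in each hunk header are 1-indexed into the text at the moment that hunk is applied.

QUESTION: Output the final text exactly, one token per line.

Hunk 1: at line 3 remove [tgwy] add [tqwll,ltik,kuktk] -> 11 lines: govib phaij bue bqwq tqwll ltik kuktk jsiuz aueg awd culqk
Hunk 2: at line 5 remove [kuktk,jsiuz] add [ywqz,oal] -> 11 lines: govib phaij bue bqwq tqwll ltik ywqz oal aueg awd culqk
Hunk 3: at line 2 remove [bqwq,tqwll,ltik] add [xyry,aobkv,nfq] -> 11 lines: govib phaij bue xyry aobkv nfq ywqz oal aueg awd culqk

Answer: govib
phaij
bue
xyry
aobkv
nfq
ywqz
oal
aueg
awd
culqk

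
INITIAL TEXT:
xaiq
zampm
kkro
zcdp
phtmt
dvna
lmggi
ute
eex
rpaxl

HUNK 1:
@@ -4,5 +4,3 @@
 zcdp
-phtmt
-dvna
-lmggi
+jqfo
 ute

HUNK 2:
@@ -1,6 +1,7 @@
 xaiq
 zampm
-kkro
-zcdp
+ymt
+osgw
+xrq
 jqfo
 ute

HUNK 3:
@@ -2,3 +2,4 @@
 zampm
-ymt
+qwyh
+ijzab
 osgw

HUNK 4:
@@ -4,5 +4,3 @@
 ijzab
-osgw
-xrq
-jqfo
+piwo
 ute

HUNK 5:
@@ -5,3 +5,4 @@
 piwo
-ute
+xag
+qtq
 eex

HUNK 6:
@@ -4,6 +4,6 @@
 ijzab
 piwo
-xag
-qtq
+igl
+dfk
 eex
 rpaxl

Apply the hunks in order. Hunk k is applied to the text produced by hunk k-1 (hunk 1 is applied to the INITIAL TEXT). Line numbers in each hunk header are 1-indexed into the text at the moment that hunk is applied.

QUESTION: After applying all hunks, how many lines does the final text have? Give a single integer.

Answer: 9

Derivation:
Hunk 1: at line 4 remove [phtmt,dvna,lmggi] add [jqfo] -> 8 lines: xaiq zampm kkro zcdp jqfo ute eex rpaxl
Hunk 2: at line 1 remove [kkro,zcdp] add [ymt,osgw,xrq] -> 9 lines: xaiq zampm ymt osgw xrq jqfo ute eex rpaxl
Hunk 3: at line 2 remove [ymt] add [qwyh,ijzab] -> 10 lines: xaiq zampm qwyh ijzab osgw xrq jqfo ute eex rpaxl
Hunk 4: at line 4 remove [osgw,xrq,jqfo] add [piwo] -> 8 lines: xaiq zampm qwyh ijzab piwo ute eex rpaxl
Hunk 5: at line 5 remove [ute] add [xag,qtq] -> 9 lines: xaiq zampm qwyh ijzab piwo xag qtq eex rpaxl
Hunk 6: at line 4 remove [xag,qtq] add [igl,dfk] -> 9 lines: xaiq zampm qwyh ijzab piwo igl dfk eex rpaxl
Final line count: 9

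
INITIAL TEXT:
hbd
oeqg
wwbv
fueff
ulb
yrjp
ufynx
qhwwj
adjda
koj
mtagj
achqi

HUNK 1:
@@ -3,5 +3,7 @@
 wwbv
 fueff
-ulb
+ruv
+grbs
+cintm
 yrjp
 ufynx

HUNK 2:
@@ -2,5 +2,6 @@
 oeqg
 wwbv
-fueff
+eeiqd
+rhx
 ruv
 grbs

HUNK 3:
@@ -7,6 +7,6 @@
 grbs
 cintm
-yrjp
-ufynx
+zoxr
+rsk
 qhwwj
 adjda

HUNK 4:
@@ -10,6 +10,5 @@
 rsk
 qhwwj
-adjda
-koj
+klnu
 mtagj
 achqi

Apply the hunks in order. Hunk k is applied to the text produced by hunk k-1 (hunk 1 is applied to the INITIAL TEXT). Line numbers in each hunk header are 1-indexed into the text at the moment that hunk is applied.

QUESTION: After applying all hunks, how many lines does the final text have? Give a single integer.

Hunk 1: at line 3 remove [ulb] add [ruv,grbs,cintm] -> 14 lines: hbd oeqg wwbv fueff ruv grbs cintm yrjp ufynx qhwwj adjda koj mtagj achqi
Hunk 2: at line 2 remove [fueff] add [eeiqd,rhx] -> 15 lines: hbd oeqg wwbv eeiqd rhx ruv grbs cintm yrjp ufynx qhwwj adjda koj mtagj achqi
Hunk 3: at line 7 remove [yrjp,ufynx] add [zoxr,rsk] -> 15 lines: hbd oeqg wwbv eeiqd rhx ruv grbs cintm zoxr rsk qhwwj adjda koj mtagj achqi
Hunk 4: at line 10 remove [adjda,koj] add [klnu] -> 14 lines: hbd oeqg wwbv eeiqd rhx ruv grbs cintm zoxr rsk qhwwj klnu mtagj achqi
Final line count: 14

Answer: 14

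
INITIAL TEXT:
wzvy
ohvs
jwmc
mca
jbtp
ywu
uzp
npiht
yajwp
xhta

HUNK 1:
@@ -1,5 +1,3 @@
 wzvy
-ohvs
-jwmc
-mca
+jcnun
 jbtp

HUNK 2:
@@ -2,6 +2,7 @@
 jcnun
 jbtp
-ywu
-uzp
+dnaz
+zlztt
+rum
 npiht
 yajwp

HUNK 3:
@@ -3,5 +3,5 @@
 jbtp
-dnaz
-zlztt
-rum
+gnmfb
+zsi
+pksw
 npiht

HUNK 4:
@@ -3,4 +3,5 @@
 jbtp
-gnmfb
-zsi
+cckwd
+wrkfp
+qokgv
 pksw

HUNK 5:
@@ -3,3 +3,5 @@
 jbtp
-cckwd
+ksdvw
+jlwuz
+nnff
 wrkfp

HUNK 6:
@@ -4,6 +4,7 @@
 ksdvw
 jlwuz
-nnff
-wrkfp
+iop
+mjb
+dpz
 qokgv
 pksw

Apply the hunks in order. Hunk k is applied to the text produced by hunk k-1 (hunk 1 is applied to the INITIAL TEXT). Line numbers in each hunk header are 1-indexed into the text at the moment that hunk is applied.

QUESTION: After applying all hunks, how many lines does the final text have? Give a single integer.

Answer: 13

Derivation:
Hunk 1: at line 1 remove [ohvs,jwmc,mca] add [jcnun] -> 8 lines: wzvy jcnun jbtp ywu uzp npiht yajwp xhta
Hunk 2: at line 2 remove [ywu,uzp] add [dnaz,zlztt,rum] -> 9 lines: wzvy jcnun jbtp dnaz zlztt rum npiht yajwp xhta
Hunk 3: at line 3 remove [dnaz,zlztt,rum] add [gnmfb,zsi,pksw] -> 9 lines: wzvy jcnun jbtp gnmfb zsi pksw npiht yajwp xhta
Hunk 4: at line 3 remove [gnmfb,zsi] add [cckwd,wrkfp,qokgv] -> 10 lines: wzvy jcnun jbtp cckwd wrkfp qokgv pksw npiht yajwp xhta
Hunk 5: at line 3 remove [cckwd] add [ksdvw,jlwuz,nnff] -> 12 lines: wzvy jcnun jbtp ksdvw jlwuz nnff wrkfp qokgv pksw npiht yajwp xhta
Hunk 6: at line 4 remove [nnff,wrkfp] add [iop,mjb,dpz] -> 13 lines: wzvy jcnun jbtp ksdvw jlwuz iop mjb dpz qokgv pksw npiht yajwp xhta
Final line count: 13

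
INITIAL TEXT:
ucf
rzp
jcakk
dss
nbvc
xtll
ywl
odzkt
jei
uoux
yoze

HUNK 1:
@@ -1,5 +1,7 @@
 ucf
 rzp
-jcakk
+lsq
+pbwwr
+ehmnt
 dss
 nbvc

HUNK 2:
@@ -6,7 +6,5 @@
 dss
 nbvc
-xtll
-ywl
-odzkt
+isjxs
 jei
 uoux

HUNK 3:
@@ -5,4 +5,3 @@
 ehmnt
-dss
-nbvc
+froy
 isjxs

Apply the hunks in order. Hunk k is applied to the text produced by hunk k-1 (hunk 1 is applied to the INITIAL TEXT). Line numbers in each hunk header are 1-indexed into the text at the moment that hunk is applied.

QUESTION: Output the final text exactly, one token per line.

Hunk 1: at line 1 remove [jcakk] add [lsq,pbwwr,ehmnt] -> 13 lines: ucf rzp lsq pbwwr ehmnt dss nbvc xtll ywl odzkt jei uoux yoze
Hunk 2: at line 6 remove [xtll,ywl,odzkt] add [isjxs] -> 11 lines: ucf rzp lsq pbwwr ehmnt dss nbvc isjxs jei uoux yoze
Hunk 3: at line 5 remove [dss,nbvc] add [froy] -> 10 lines: ucf rzp lsq pbwwr ehmnt froy isjxs jei uoux yoze

Answer: ucf
rzp
lsq
pbwwr
ehmnt
froy
isjxs
jei
uoux
yoze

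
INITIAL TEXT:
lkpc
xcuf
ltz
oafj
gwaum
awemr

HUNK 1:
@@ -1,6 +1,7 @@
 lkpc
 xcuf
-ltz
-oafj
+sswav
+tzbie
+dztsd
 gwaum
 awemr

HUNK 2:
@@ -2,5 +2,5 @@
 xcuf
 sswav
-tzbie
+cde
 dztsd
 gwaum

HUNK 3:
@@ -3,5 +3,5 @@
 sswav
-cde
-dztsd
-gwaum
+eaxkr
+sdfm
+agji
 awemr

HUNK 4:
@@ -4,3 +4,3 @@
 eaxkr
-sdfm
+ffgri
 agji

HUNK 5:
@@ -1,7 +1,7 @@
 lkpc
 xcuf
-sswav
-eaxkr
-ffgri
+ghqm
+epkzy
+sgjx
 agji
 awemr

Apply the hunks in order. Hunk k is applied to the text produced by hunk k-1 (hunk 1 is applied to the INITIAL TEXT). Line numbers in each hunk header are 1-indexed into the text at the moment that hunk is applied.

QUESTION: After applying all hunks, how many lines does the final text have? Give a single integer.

Hunk 1: at line 1 remove [ltz,oafj] add [sswav,tzbie,dztsd] -> 7 lines: lkpc xcuf sswav tzbie dztsd gwaum awemr
Hunk 2: at line 2 remove [tzbie] add [cde] -> 7 lines: lkpc xcuf sswav cde dztsd gwaum awemr
Hunk 3: at line 3 remove [cde,dztsd,gwaum] add [eaxkr,sdfm,agji] -> 7 lines: lkpc xcuf sswav eaxkr sdfm agji awemr
Hunk 4: at line 4 remove [sdfm] add [ffgri] -> 7 lines: lkpc xcuf sswav eaxkr ffgri agji awemr
Hunk 5: at line 1 remove [sswav,eaxkr,ffgri] add [ghqm,epkzy,sgjx] -> 7 lines: lkpc xcuf ghqm epkzy sgjx agji awemr
Final line count: 7

Answer: 7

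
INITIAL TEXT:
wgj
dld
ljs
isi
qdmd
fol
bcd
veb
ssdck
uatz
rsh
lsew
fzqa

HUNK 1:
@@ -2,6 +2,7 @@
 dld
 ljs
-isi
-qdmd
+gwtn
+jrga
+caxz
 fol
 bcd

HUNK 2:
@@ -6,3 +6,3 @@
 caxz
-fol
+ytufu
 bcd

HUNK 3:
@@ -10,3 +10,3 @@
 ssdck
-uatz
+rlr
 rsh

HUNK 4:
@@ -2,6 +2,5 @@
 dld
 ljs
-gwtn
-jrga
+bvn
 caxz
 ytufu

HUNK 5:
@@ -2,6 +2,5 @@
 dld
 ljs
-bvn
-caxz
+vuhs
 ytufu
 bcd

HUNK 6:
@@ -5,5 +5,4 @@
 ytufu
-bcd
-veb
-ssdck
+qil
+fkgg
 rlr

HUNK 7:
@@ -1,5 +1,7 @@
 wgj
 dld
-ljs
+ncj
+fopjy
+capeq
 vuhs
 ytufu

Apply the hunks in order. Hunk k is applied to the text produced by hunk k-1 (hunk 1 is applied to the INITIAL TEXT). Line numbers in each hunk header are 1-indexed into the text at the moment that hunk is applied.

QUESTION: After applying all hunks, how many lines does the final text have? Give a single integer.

Hunk 1: at line 2 remove [isi,qdmd] add [gwtn,jrga,caxz] -> 14 lines: wgj dld ljs gwtn jrga caxz fol bcd veb ssdck uatz rsh lsew fzqa
Hunk 2: at line 6 remove [fol] add [ytufu] -> 14 lines: wgj dld ljs gwtn jrga caxz ytufu bcd veb ssdck uatz rsh lsew fzqa
Hunk 3: at line 10 remove [uatz] add [rlr] -> 14 lines: wgj dld ljs gwtn jrga caxz ytufu bcd veb ssdck rlr rsh lsew fzqa
Hunk 4: at line 2 remove [gwtn,jrga] add [bvn] -> 13 lines: wgj dld ljs bvn caxz ytufu bcd veb ssdck rlr rsh lsew fzqa
Hunk 5: at line 2 remove [bvn,caxz] add [vuhs] -> 12 lines: wgj dld ljs vuhs ytufu bcd veb ssdck rlr rsh lsew fzqa
Hunk 6: at line 5 remove [bcd,veb,ssdck] add [qil,fkgg] -> 11 lines: wgj dld ljs vuhs ytufu qil fkgg rlr rsh lsew fzqa
Hunk 7: at line 1 remove [ljs] add [ncj,fopjy,capeq] -> 13 lines: wgj dld ncj fopjy capeq vuhs ytufu qil fkgg rlr rsh lsew fzqa
Final line count: 13

Answer: 13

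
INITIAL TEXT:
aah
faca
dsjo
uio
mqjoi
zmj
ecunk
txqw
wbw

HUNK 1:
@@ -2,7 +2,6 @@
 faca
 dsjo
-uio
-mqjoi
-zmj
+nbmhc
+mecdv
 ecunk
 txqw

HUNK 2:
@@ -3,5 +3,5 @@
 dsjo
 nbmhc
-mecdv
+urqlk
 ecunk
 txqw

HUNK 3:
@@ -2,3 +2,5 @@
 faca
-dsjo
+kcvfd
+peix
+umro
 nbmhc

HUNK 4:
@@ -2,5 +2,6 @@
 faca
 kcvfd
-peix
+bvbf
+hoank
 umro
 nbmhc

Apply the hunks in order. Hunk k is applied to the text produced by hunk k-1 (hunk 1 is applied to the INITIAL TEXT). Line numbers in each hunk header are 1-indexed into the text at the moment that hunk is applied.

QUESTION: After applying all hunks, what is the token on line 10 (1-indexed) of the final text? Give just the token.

Answer: txqw

Derivation:
Hunk 1: at line 2 remove [uio,mqjoi,zmj] add [nbmhc,mecdv] -> 8 lines: aah faca dsjo nbmhc mecdv ecunk txqw wbw
Hunk 2: at line 3 remove [mecdv] add [urqlk] -> 8 lines: aah faca dsjo nbmhc urqlk ecunk txqw wbw
Hunk 3: at line 2 remove [dsjo] add [kcvfd,peix,umro] -> 10 lines: aah faca kcvfd peix umro nbmhc urqlk ecunk txqw wbw
Hunk 4: at line 2 remove [peix] add [bvbf,hoank] -> 11 lines: aah faca kcvfd bvbf hoank umro nbmhc urqlk ecunk txqw wbw
Final line 10: txqw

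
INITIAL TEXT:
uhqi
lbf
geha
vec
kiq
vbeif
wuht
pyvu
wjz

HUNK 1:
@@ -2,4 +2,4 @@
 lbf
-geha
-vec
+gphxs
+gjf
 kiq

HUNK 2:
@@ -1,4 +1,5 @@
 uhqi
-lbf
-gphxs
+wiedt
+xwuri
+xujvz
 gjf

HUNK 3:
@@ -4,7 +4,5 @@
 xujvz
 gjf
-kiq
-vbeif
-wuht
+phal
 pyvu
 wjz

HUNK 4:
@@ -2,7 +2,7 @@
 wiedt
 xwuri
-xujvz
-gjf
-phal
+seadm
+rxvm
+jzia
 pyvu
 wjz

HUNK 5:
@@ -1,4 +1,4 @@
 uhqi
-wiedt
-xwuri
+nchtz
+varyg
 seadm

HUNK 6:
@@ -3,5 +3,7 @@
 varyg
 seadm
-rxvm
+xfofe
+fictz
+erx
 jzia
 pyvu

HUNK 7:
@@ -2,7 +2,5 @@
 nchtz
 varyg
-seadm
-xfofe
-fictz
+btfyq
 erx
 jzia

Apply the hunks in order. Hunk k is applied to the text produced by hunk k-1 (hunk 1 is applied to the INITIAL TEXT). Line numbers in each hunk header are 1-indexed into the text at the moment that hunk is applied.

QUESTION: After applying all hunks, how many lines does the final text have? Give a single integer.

Hunk 1: at line 2 remove [geha,vec] add [gphxs,gjf] -> 9 lines: uhqi lbf gphxs gjf kiq vbeif wuht pyvu wjz
Hunk 2: at line 1 remove [lbf,gphxs] add [wiedt,xwuri,xujvz] -> 10 lines: uhqi wiedt xwuri xujvz gjf kiq vbeif wuht pyvu wjz
Hunk 3: at line 4 remove [kiq,vbeif,wuht] add [phal] -> 8 lines: uhqi wiedt xwuri xujvz gjf phal pyvu wjz
Hunk 4: at line 2 remove [xujvz,gjf,phal] add [seadm,rxvm,jzia] -> 8 lines: uhqi wiedt xwuri seadm rxvm jzia pyvu wjz
Hunk 5: at line 1 remove [wiedt,xwuri] add [nchtz,varyg] -> 8 lines: uhqi nchtz varyg seadm rxvm jzia pyvu wjz
Hunk 6: at line 3 remove [rxvm] add [xfofe,fictz,erx] -> 10 lines: uhqi nchtz varyg seadm xfofe fictz erx jzia pyvu wjz
Hunk 7: at line 2 remove [seadm,xfofe,fictz] add [btfyq] -> 8 lines: uhqi nchtz varyg btfyq erx jzia pyvu wjz
Final line count: 8

Answer: 8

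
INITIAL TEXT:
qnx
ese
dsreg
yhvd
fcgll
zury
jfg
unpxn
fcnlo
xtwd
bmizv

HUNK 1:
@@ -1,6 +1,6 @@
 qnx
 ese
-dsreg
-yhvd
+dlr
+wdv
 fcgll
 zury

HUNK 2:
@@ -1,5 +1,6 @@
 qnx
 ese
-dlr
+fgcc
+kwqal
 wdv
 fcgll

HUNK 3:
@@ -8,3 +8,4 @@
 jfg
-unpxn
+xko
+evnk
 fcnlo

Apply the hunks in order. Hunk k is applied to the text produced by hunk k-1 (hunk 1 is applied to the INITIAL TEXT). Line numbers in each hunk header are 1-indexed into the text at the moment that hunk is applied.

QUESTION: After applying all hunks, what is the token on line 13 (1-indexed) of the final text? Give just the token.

Answer: bmizv

Derivation:
Hunk 1: at line 1 remove [dsreg,yhvd] add [dlr,wdv] -> 11 lines: qnx ese dlr wdv fcgll zury jfg unpxn fcnlo xtwd bmizv
Hunk 2: at line 1 remove [dlr] add [fgcc,kwqal] -> 12 lines: qnx ese fgcc kwqal wdv fcgll zury jfg unpxn fcnlo xtwd bmizv
Hunk 3: at line 8 remove [unpxn] add [xko,evnk] -> 13 lines: qnx ese fgcc kwqal wdv fcgll zury jfg xko evnk fcnlo xtwd bmizv
Final line 13: bmizv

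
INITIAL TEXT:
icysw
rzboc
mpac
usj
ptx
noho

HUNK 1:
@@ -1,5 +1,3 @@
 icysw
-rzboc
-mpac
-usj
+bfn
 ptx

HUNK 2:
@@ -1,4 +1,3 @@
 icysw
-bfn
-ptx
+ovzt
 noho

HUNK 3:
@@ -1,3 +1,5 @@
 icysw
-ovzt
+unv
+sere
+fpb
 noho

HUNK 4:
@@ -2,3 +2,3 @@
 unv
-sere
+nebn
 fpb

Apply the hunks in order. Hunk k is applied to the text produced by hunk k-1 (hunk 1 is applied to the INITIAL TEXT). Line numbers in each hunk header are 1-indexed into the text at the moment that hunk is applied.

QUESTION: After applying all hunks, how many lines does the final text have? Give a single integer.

Hunk 1: at line 1 remove [rzboc,mpac,usj] add [bfn] -> 4 lines: icysw bfn ptx noho
Hunk 2: at line 1 remove [bfn,ptx] add [ovzt] -> 3 lines: icysw ovzt noho
Hunk 3: at line 1 remove [ovzt] add [unv,sere,fpb] -> 5 lines: icysw unv sere fpb noho
Hunk 4: at line 2 remove [sere] add [nebn] -> 5 lines: icysw unv nebn fpb noho
Final line count: 5

Answer: 5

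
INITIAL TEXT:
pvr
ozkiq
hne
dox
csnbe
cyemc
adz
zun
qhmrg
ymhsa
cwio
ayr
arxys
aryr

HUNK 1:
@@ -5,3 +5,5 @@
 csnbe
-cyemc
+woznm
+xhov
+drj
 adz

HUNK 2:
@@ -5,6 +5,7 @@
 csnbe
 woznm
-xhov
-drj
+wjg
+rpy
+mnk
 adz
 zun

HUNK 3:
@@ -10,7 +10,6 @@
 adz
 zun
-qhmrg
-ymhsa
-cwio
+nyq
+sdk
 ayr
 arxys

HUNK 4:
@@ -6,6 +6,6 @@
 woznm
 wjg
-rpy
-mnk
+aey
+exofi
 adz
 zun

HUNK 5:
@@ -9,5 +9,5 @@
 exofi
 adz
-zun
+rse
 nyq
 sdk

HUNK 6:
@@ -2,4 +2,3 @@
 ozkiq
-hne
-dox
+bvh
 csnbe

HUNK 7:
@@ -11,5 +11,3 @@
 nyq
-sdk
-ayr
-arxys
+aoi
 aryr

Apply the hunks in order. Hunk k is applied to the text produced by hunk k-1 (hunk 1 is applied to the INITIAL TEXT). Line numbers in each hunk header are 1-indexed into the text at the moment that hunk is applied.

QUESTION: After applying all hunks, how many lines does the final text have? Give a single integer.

Answer: 13

Derivation:
Hunk 1: at line 5 remove [cyemc] add [woznm,xhov,drj] -> 16 lines: pvr ozkiq hne dox csnbe woznm xhov drj adz zun qhmrg ymhsa cwio ayr arxys aryr
Hunk 2: at line 5 remove [xhov,drj] add [wjg,rpy,mnk] -> 17 lines: pvr ozkiq hne dox csnbe woznm wjg rpy mnk adz zun qhmrg ymhsa cwio ayr arxys aryr
Hunk 3: at line 10 remove [qhmrg,ymhsa,cwio] add [nyq,sdk] -> 16 lines: pvr ozkiq hne dox csnbe woznm wjg rpy mnk adz zun nyq sdk ayr arxys aryr
Hunk 4: at line 6 remove [rpy,mnk] add [aey,exofi] -> 16 lines: pvr ozkiq hne dox csnbe woznm wjg aey exofi adz zun nyq sdk ayr arxys aryr
Hunk 5: at line 9 remove [zun] add [rse] -> 16 lines: pvr ozkiq hne dox csnbe woznm wjg aey exofi adz rse nyq sdk ayr arxys aryr
Hunk 6: at line 2 remove [hne,dox] add [bvh] -> 15 lines: pvr ozkiq bvh csnbe woznm wjg aey exofi adz rse nyq sdk ayr arxys aryr
Hunk 7: at line 11 remove [sdk,ayr,arxys] add [aoi] -> 13 lines: pvr ozkiq bvh csnbe woznm wjg aey exofi adz rse nyq aoi aryr
Final line count: 13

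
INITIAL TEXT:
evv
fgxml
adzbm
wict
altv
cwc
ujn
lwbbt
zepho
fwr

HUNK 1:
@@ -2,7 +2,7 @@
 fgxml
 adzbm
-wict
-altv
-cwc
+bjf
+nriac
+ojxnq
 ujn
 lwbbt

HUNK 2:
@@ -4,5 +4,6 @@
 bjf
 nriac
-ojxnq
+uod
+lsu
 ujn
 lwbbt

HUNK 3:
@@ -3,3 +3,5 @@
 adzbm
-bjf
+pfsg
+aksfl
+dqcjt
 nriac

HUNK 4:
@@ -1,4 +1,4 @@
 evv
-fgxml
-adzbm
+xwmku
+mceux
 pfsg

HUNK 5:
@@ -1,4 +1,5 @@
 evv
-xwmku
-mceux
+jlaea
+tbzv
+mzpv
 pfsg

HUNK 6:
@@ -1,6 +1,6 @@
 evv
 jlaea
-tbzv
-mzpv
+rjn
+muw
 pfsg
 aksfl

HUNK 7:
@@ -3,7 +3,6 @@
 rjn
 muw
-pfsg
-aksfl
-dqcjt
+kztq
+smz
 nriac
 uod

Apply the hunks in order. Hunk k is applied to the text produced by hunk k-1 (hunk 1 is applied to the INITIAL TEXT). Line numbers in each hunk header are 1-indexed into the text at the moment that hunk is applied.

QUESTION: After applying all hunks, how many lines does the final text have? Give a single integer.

Hunk 1: at line 2 remove [wict,altv,cwc] add [bjf,nriac,ojxnq] -> 10 lines: evv fgxml adzbm bjf nriac ojxnq ujn lwbbt zepho fwr
Hunk 2: at line 4 remove [ojxnq] add [uod,lsu] -> 11 lines: evv fgxml adzbm bjf nriac uod lsu ujn lwbbt zepho fwr
Hunk 3: at line 3 remove [bjf] add [pfsg,aksfl,dqcjt] -> 13 lines: evv fgxml adzbm pfsg aksfl dqcjt nriac uod lsu ujn lwbbt zepho fwr
Hunk 4: at line 1 remove [fgxml,adzbm] add [xwmku,mceux] -> 13 lines: evv xwmku mceux pfsg aksfl dqcjt nriac uod lsu ujn lwbbt zepho fwr
Hunk 5: at line 1 remove [xwmku,mceux] add [jlaea,tbzv,mzpv] -> 14 lines: evv jlaea tbzv mzpv pfsg aksfl dqcjt nriac uod lsu ujn lwbbt zepho fwr
Hunk 6: at line 1 remove [tbzv,mzpv] add [rjn,muw] -> 14 lines: evv jlaea rjn muw pfsg aksfl dqcjt nriac uod lsu ujn lwbbt zepho fwr
Hunk 7: at line 3 remove [pfsg,aksfl,dqcjt] add [kztq,smz] -> 13 lines: evv jlaea rjn muw kztq smz nriac uod lsu ujn lwbbt zepho fwr
Final line count: 13

Answer: 13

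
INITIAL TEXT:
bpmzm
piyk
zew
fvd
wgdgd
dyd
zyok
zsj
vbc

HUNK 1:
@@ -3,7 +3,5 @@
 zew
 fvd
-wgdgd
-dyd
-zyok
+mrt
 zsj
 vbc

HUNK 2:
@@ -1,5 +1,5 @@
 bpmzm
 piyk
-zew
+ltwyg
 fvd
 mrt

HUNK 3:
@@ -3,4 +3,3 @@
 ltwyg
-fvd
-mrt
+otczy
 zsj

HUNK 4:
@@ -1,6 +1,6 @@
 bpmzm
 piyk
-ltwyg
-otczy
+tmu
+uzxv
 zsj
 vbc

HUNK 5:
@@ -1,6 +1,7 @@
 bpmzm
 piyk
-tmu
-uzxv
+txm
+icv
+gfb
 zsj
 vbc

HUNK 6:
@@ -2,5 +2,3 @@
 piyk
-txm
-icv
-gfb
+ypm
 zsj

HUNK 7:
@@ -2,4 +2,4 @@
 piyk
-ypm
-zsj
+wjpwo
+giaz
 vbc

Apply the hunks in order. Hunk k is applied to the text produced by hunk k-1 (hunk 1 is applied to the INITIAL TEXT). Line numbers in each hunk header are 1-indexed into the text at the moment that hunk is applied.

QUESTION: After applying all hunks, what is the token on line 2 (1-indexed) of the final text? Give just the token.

Answer: piyk

Derivation:
Hunk 1: at line 3 remove [wgdgd,dyd,zyok] add [mrt] -> 7 lines: bpmzm piyk zew fvd mrt zsj vbc
Hunk 2: at line 1 remove [zew] add [ltwyg] -> 7 lines: bpmzm piyk ltwyg fvd mrt zsj vbc
Hunk 3: at line 3 remove [fvd,mrt] add [otczy] -> 6 lines: bpmzm piyk ltwyg otczy zsj vbc
Hunk 4: at line 1 remove [ltwyg,otczy] add [tmu,uzxv] -> 6 lines: bpmzm piyk tmu uzxv zsj vbc
Hunk 5: at line 1 remove [tmu,uzxv] add [txm,icv,gfb] -> 7 lines: bpmzm piyk txm icv gfb zsj vbc
Hunk 6: at line 2 remove [txm,icv,gfb] add [ypm] -> 5 lines: bpmzm piyk ypm zsj vbc
Hunk 7: at line 2 remove [ypm,zsj] add [wjpwo,giaz] -> 5 lines: bpmzm piyk wjpwo giaz vbc
Final line 2: piyk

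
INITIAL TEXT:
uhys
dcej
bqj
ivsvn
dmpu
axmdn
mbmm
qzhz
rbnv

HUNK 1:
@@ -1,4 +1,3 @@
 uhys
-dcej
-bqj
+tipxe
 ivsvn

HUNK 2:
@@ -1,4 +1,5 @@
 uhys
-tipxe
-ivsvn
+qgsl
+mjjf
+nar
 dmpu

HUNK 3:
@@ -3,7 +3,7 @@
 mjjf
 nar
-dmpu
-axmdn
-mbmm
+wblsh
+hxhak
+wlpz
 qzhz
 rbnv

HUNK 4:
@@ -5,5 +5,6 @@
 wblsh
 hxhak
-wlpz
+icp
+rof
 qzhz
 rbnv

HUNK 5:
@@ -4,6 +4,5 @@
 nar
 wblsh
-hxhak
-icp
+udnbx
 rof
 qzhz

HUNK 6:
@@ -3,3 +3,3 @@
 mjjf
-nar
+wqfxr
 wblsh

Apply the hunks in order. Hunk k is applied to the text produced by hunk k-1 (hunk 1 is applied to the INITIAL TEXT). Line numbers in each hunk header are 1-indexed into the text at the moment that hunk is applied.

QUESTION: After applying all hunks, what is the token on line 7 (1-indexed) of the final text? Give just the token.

Hunk 1: at line 1 remove [dcej,bqj] add [tipxe] -> 8 lines: uhys tipxe ivsvn dmpu axmdn mbmm qzhz rbnv
Hunk 2: at line 1 remove [tipxe,ivsvn] add [qgsl,mjjf,nar] -> 9 lines: uhys qgsl mjjf nar dmpu axmdn mbmm qzhz rbnv
Hunk 3: at line 3 remove [dmpu,axmdn,mbmm] add [wblsh,hxhak,wlpz] -> 9 lines: uhys qgsl mjjf nar wblsh hxhak wlpz qzhz rbnv
Hunk 4: at line 5 remove [wlpz] add [icp,rof] -> 10 lines: uhys qgsl mjjf nar wblsh hxhak icp rof qzhz rbnv
Hunk 5: at line 4 remove [hxhak,icp] add [udnbx] -> 9 lines: uhys qgsl mjjf nar wblsh udnbx rof qzhz rbnv
Hunk 6: at line 3 remove [nar] add [wqfxr] -> 9 lines: uhys qgsl mjjf wqfxr wblsh udnbx rof qzhz rbnv
Final line 7: rof

Answer: rof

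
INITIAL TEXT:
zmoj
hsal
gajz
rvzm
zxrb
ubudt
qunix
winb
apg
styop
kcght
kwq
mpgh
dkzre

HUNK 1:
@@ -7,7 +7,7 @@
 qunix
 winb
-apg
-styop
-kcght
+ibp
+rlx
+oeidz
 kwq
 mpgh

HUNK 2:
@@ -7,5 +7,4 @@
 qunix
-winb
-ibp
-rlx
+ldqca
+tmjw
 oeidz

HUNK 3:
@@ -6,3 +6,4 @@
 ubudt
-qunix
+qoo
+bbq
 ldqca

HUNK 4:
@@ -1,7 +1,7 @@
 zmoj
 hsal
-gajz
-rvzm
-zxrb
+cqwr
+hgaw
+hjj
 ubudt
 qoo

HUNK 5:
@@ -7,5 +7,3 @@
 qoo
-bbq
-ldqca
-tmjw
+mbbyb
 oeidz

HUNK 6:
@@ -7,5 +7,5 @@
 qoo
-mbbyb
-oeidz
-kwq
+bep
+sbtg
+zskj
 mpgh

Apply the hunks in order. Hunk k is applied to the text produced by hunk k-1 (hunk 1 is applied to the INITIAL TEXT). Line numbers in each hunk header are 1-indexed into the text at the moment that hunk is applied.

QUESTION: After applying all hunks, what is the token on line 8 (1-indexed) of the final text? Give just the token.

Hunk 1: at line 7 remove [apg,styop,kcght] add [ibp,rlx,oeidz] -> 14 lines: zmoj hsal gajz rvzm zxrb ubudt qunix winb ibp rlx oeidz kwq mpgh dkzre
Hunk 2: at line 7 remove [winb,ibp,rlx] add [ldqca,tmjw] -> 13 lines: zmoj hsal gajz rvzm zxrb ubudt qunix ldqca tmjw oeidz kwq mpgh dkzre
Hunk 3: at line 6 remove [qunix] add [qoo,bbq] -> 14 lines: zmoj hsal gajz rvzm zxrb ubudt qoo bbq ldqca tmjw oeidz kwq mpgh dkzre
Hunk 4: at line 1 remove [gajz,rvzm,zxrb] add [cqwr,hgaw,hjj] -> 14 lines: zmoj hsal cqwr hgaw hjj ubudt qoo bbq ldqca tmjw oeidz kwq mpgh dkzre
Hunk 5: at line 7 remove [bbq,ldqca,tmjw] add [mbbyb] -> 12 lines: zmoj hsal cqwr hgaw hjj ubudt qoo mbbyb oeidz kwq mpgh dkzre
Hunk 6: at line 7 remove [mbbyb,oeidz,kwq] add [bep,sbtg,zskj] -> 12 lines: zmoj hsal cqwr hgaw hjj ubudt qoo bep sbtg zskj mpgh dkzre
Final line 8: bep

Answer: bep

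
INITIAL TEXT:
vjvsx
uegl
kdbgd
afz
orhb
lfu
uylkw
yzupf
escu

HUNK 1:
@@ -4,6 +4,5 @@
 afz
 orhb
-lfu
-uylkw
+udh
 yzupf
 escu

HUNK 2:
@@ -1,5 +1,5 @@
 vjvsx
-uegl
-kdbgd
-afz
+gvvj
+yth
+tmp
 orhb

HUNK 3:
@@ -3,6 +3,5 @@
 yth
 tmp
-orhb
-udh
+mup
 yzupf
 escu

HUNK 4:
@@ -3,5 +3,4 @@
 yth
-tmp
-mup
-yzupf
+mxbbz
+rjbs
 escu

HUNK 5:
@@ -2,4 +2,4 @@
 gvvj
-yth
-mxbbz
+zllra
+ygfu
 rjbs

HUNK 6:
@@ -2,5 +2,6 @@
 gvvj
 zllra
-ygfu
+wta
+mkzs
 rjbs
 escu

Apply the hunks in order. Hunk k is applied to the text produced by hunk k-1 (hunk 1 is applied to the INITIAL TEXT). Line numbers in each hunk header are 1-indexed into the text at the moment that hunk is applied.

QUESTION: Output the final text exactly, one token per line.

Hunk 1: at line 4 remove [lfu,uylkw] add [udh] -> 8 lines: vjvsx uegl kdbgd afz orhb udh yzupf escu
Hunk 2: at line 1 remove [uegl,kdbgd,afz] add [gvvj,yth,tmp] -> 8 lines: vjvsx gvvj yth tmp orhb udh yzupf escu
Hunk 3: at line 3 remove [orhb,udh] add [mup] -> 7 lines: vjvsx gvvj yth tmp mup yzupf escu
Hunk 4: at line 3 remove [tmp,mup,yzupf] add [mxbbz,rjbs] -> 6 lines: vjvsx gvvj yth mxbbz rjbs escu
Hunk 5: at line 2 remove [yth,mxbbz] add [zllra,ygfu] -> 6 lines: vjvsx gvvj zllra ygfu rjbs escu
Hunk 6: at line 2 remove [ygfu] add [wta,mkzs] -> 7 lines: vjvsx gvvj zllra wta mkzs rjbs escu

Answer: vjvsx
gvvj
zllra
wta
mkzs
rjbs
escu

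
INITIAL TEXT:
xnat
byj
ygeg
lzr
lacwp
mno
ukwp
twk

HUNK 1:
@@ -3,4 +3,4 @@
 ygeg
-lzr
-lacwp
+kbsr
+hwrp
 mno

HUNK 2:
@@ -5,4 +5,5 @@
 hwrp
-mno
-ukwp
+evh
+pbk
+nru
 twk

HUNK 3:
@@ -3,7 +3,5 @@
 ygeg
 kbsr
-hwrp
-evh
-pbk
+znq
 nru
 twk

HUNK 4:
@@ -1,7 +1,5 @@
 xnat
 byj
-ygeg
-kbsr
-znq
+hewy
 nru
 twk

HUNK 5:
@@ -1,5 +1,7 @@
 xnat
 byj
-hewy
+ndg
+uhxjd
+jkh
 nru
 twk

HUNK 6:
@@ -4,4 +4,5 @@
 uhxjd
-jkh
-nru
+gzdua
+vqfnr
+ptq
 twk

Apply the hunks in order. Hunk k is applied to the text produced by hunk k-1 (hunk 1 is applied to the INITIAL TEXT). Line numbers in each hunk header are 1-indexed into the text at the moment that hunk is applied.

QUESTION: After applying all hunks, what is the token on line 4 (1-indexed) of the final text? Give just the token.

Hunk 1: at line 3 remove [lzr,lacwp] add [kbsr,hwrp] -> 8 lines: xnat byj ygeg kbsr hwrp mno ukwp twk
Hunk 2: at line 5 remove [mno,ukwp] add [evh,pbk,nru] -> 9 lines: xnat byj ygeg kbsr hwrp evh pbk nru twk
Hunk 3: at line 3 remove [hwrp,evh,pbk] add [znq] -> 7 lines: xnat byj ygeg kbsr znq nru twk
Hunk 4: at line 1 remove [ygeg,kbsr,znq] add [hewy] -> 5 lines: xnat byj hewy nru twk
Hunk 5: at line 1 remove [hewy] add [ndg,uhxjd,jkh] -> 7 lines: xnat byj ndg uhxjd jkh nru twk
Hunk 6: at line 4 remove [jkh,nru] add [gzdua,vqfnr,ptq] -> 8 lines: xnat byj ndg uhxjd gzdua vqfnr ptq twk
Final line 4: uhxjd

Answer: uhxjd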